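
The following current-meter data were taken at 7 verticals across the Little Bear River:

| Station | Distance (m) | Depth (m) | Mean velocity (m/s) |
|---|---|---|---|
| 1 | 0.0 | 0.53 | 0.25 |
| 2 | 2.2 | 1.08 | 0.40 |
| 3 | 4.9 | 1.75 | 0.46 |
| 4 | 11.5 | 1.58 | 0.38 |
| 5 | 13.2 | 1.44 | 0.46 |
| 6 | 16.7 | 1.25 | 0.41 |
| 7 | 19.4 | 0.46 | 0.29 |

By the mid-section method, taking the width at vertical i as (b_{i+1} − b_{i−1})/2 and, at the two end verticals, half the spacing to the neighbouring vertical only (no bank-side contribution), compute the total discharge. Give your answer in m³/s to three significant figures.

w_1 = (2.2 − 0.0)/2 = 1.1 m; q_1 = 0.25 × 0.53 × 1.1 = 0.1458 m³/s
w_2 = (4.9 − 0.0)/2 = 2.45 m; q_2 = 0.40 × 1.08 × 2.45 = 1.058 m³/s
w_3 = (11.5 − 2.2)/2 = 4.65 m; q_3 = 0.46 × 1.75 × 4.65 = 3.743 m³/s
w_4 = (13.2 − 4.9)/2 = 4.15 m; q_4 = 0.38 × 1.58 × 4.15 = 2.492 m³/s
w_5 = (16.7 − 11.5)/2 = 2.6 m; q_5 = 0.46 × 1.44 × 2.6 = 1.722 m³/s
w_6 = (19.4 − 13.2)/2 = 3.1 m; q_6 = 0.41 × 1.25 × 3.1 = 1.589 m³/s
w_7 = (19.4 − 16.7)/2 = 1.35 m; q_7 = 0.29 × 0.46 × 1.35 = 0.1801 m³/s
Q = Σ qᵢ = 10.93 m³/s

10.9 m³/s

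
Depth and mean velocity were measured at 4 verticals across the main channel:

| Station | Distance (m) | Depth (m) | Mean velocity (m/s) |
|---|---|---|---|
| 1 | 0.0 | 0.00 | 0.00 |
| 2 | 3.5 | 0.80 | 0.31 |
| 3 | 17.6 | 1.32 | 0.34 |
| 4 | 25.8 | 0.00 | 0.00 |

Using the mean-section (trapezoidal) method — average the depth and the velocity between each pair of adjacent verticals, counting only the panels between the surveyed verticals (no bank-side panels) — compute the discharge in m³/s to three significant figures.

Panel 1-2: Δb = 3.5 m, d̄ = (0.00+0.80)/2 = 0.4, v̄ = (0.00+0.31)/2 = 0.155 → q = 3.5×0.4×0.155 = 0.2170 m³/s
Panel 2-3: Δb = 14.1 m, d̄ = (0.80+1.32)/2 = 1.06, v̄ = (0.31+0.34)/2 = 0.325 → q = 14.1×1.06×0.325 = 4.857 m³/s
Panel 3-4: Δb = 8.2 m, d̄ = (1.32+0.00)/2 = 0.66, v̄ = (0.34+0.00)/2 = 0.17 → q = 8.2×0.66×0.17 = 0.9200 m³/s
Q = Σ q = 5.994 m³/s

5.99 m³/s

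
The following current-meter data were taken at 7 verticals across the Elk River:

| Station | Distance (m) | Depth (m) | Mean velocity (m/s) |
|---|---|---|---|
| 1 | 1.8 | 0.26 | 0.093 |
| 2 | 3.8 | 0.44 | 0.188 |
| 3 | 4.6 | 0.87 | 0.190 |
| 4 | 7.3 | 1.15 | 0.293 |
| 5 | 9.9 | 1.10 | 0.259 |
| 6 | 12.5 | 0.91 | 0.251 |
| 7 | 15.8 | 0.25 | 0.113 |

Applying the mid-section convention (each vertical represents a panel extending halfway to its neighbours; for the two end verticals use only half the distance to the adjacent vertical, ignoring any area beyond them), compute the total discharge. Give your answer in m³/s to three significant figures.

2.78 m³/s

w_1 = (3.8 − 1.8)/2 = 1 m; q_1 = 0.093 × 0.26 × 1 = 0.02418 m³/s
w_2 = (4.6 − 1.8)/2 = 1.4 m; q_2 = 0.188 × 0.44 × 1.4 = 0.1158 m³/s
w_3 = (7.3 − 3.8)/2 = 1.75 m; q_3 = 0.190 × 0.87 × 1.75 = 0.2893 m³/s
w_4 = (9.9 − 4.6)/2 = 2.65 m; q_4 = 0.293 × 1.15 × 2.65 = 0.8929 m³/s
w_5 = (12.5 − 7.3)/2 = 2.6 m; q_5 = 0.259 × 1.10 × 2.6 = 0.7407 m³/s
w_6 = (15.8 − 9.9)/2 = 2.95 m; q_6 = 0.251 × 0.91 × 2.95 = 0.6738 m³/s
w_7 = (15.8 − 12.5)/2 = 1.65 m; q_7 = 0.113 × 0.25 × 1.65 = 0.04661 m³/s
Q = Σ qᵢ = 2.783 m³/s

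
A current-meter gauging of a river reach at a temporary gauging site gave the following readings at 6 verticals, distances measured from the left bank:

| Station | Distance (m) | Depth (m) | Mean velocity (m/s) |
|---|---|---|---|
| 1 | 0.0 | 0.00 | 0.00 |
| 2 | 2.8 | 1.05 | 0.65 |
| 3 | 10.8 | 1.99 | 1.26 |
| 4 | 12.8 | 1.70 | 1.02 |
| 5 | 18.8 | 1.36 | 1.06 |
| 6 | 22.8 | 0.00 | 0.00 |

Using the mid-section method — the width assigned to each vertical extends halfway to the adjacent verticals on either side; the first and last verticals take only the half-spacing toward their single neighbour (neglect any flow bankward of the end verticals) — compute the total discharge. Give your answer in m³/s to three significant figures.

w_2 = (10.8 − 0.0)/2 = 5.4 m; q_2 = 0.65 × 1.05 × 5.4 = 3.686 m³/s
w_3 = (12.8 − 2.8)/2 = 5 m; q_3 = 1.26 × 1.99 × 5 = 12.54 m³/s
w_4 = (18.8 − 10.8)/2 = 4 m; q_4 = 1.02 × 1.70 × 4 = 6.936 m³/s
w_5 = (22.8 − 12.8)/2 = 5 m; q_5 = 1.06 × 1.36 × 5 = 7.208 m³/s
Stations 1, 6 contribute zero (depth or velocity is 0).
Q = Σ qᵢ = 30.37 m³/s

30.4 m³/s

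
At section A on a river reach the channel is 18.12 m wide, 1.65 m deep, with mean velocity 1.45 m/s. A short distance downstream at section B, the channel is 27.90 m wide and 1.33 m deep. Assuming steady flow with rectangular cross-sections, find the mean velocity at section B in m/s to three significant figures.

1.17 m/s

Q = A₁V₁ = (18.12×1.65) × 1.45 = 43.35 m³/s
A₂ = 27.90 × 1.33 = 37.11 m²
V₂ = Q/A₂ = 43.35/37.11 = 1.168 m/s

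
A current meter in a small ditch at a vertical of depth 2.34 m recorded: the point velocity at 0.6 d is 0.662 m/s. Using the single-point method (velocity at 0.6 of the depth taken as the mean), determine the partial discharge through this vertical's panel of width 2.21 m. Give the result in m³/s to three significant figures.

3.42 m³/s

v̄ = v₀.₆ = 0.662 m/s
q = v̄ × d × w = 0.6620 × 2.34 × 2.21 = 3.423 m³/s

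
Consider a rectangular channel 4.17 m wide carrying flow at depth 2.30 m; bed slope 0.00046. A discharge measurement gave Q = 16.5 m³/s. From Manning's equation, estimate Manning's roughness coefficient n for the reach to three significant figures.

0.0132

A = b·y = 4.17 × 2.30 = 9.591 m²
P = b + 2y = 4.17 + 2×2.30 = 8.770 m
R = A/P = 9.591/8.770 = 1.094 m
n = (1/Q)·A·R^(2/3)·S^(1/2) = (1/16.5) × 9.591 × 1.061 × 0.02145 = 0.01323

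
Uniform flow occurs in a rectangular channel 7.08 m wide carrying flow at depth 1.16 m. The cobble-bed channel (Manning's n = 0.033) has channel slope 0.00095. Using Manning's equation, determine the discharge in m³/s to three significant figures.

7.01 m³/s

A = b·y = 7.08 × 1.16 = 8.213 m²
P = b + 2y = 7.08 + 2×1.16 = 9.400 m
R = A/P = 8.213/9.400 = 0.8737 m
Q = (1/n)·A·R^(2/3)·S^(1/2) = (1/0.033) × 8.213 × 0.8737^(2/3) × 0.00095^(1/2) = 7.010 m³/s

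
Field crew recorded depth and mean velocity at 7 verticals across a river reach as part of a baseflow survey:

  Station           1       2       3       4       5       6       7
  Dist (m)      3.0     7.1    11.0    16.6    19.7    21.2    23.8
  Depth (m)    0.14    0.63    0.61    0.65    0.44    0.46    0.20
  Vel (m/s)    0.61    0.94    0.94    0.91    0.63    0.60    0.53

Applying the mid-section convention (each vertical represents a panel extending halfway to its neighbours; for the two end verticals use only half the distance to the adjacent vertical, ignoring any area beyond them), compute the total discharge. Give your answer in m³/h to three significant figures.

33100 m³/h

w_1 = (7.1 − 3.0)/2 = 2.05 m; q_1 = 0.61 × 0.14 × 2.05 = 0.1751 m³/s
w_2 = (11.0 − 3.0)/2 = 4 m; q_2 = 0.94 × 0.63 × 4 = 2.369 m³/s
w_3 = (16.6 − 7.1)/2 = 4.75 m; q_3 = 0.94 × 0.61 × 4.75 = 2.724 m³/s
w_4 = (19.7 − 11.0)/2 = 4.35 m; q_4 = 0.91 × 0.65 × 4.35 = 2.573 m³/s
w_5 = (21.2 − 16.6)/2 = 2.3 m; q_5 = 0.63 × 0.44 × 2.3 = 0.6376 m³/s
w_6 = (23.8 − 19.7)/2 = 2.05 m; q_6 = 0.60 × 0.46 × 2.05 = 0.5658 m³/s
w_7 = (23.8 − 21.2)/2 = 1.3 m; q_7 = 0.53 × 0.20 × 1.3 = 0.1378 m³/s
Q = Σ qᵢ = 9.182 m³/s
= 9.182 × 3600 = 33050 m³/h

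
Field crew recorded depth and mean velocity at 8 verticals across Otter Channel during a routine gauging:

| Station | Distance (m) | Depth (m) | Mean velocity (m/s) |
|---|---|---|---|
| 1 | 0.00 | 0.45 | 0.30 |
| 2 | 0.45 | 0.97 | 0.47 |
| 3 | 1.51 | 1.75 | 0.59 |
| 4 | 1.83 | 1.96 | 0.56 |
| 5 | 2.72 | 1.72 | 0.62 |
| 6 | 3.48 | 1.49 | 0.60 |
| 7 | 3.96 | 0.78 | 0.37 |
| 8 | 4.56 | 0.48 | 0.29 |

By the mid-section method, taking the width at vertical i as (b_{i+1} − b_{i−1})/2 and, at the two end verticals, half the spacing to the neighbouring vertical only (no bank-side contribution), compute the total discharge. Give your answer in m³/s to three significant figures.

w_1 = (0.45 − 0.00)/2 = 0.225 m; q_1 = 0.30 × 0.45 × 0.225 = 0.03038 m³/s
w_2 = (1.51 − 0.00)/2 = 0.755 m; q_2 = 0.47 × 0.97 × 0.755 = 0.3442 m³/s
w_3 = (1.83 − 0.45)/2 = 0.69 m; q_3 = 0.59 × 1.75 × 0.69 = 0.7124 m³/s
w_4 = (2.72 − 1.51)/2 = 0.605 m; q_4 = 0.56 × 1.96 × 0.605 = 0.6640 m³/s
w_5 = (3.48 − 1.83)/2 = 0.825 m; q_5 = 0.62 × 1.72 × 0.825 = 0.8798 m³/s
w_6 = (3.96 − 2.72)/2 = 0.62 m; q_6 = 0.60 × 1.49 × 0.62 = 0.5543 m³/s
w_7 = (4.56 − 3.48)/2 = 0.54 m; q_7 = 0.37 × 0.78 × 0.54 = 0.1558 m³/s
w_8 = (4.56 − 3.96)/2 = 0.3 m; q_8 = 0.29 × 0.48 × 0.3 = 0.04176 m³/s
Q = Σ qᵢ = 3.383 m³/s

3.38 m³/s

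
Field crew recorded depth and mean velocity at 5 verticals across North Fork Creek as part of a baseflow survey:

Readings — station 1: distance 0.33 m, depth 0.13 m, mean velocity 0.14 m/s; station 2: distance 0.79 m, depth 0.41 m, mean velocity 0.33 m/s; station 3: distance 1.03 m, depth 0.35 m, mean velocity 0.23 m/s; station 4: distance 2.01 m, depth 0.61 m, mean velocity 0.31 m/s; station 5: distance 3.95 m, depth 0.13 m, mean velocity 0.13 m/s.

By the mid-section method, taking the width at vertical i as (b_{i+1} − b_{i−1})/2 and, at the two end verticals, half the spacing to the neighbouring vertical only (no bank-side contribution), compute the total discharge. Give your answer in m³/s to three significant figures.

w_1 = (0.79 − 0.33)/2 = 0.23 m; q_1 = 0.14 × 0.13 × 0.23 = 0.004186 m³/s
w_2 = (1.03 − 0.33)/2 = 0.35 m; q_2 = 0.33 × 0.41 × 0.35 = 0.04736 m³/s
w_3 = (2.01 − 0.79)/2 = 0.61 m; q_3 = 0.23 × 0.35 × 0.61 = 0.04911 m³/s
w_4 = (3.95 − 1.03)/2 = 1.46 m; q_4 = 0.31 × 0.61 × 1.46 = 0.2761 m³/s
w_5 = (3.95 − 2.01)/2 = 0.97 m; q_5 = 0.13 × 0.13 × 0.97 = 0.01639 m³/s
Q = Σ qᵢ = 0.3931 m³/s

0.393 m³/s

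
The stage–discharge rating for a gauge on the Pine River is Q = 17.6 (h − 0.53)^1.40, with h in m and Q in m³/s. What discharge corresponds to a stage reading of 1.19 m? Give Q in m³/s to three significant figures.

9.84 m³/s

Q = 17.6 × (1.19 − 0.53)^1.40 = 17.6 × 0.66^1.40 = 9.837 m³/s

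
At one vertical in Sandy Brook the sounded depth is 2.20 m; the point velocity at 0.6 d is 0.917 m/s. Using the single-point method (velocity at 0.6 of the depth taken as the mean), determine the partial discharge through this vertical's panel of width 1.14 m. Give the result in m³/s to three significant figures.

2.30 m³/s

v̄ = v₀.₆ = 0.917 m/s
q = v̄ × d × w = 0.9170 × 2.20 × 1.14 = 2.300 m³/s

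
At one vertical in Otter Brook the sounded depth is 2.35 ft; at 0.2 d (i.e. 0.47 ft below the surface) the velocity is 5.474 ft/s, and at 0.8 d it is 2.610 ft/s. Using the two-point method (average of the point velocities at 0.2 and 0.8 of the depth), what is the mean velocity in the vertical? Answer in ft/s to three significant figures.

v̄ = (5.474 + 2.610) / 2 = 4.042 ft/s

4.04 ft/s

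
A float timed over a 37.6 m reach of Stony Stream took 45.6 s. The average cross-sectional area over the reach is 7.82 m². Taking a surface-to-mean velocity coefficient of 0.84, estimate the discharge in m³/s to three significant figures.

5.42 m³/s

v_surface = L / t̄ = 37.6 / 45.6 = 0.8246 m/s
v_mean = 0.84 × 0.8246 = 0.6926 m/s
Q = A × v_mean = 7.82 × 0.6926 = 5.416 m³/s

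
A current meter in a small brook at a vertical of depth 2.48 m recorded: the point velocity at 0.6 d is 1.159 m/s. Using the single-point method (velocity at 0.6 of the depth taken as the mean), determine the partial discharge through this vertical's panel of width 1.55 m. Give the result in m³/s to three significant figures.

v̄ = v₀.₆ = 1.159 m/s
q = v̄ × d × w = 1.159 × 2.48 × 1.55 = 4.455 m³/s

4.46 m³/s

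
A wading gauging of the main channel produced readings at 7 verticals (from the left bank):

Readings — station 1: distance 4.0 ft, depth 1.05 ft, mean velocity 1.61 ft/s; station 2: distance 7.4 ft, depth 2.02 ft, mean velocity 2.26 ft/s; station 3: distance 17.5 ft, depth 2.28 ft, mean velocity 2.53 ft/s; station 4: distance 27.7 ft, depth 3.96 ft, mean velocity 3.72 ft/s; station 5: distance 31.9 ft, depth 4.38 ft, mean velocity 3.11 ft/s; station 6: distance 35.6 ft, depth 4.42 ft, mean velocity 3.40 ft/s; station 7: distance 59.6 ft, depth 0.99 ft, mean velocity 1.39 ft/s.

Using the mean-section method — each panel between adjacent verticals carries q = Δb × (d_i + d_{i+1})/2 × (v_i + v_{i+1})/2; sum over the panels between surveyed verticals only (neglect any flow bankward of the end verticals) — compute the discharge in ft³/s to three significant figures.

Panel 1-2: Δb = 3.4 ft, d̄ = (1.05+2.02)/2 = 1.535, v̄ = (1.61+2.26)/2 = 1.935 → q = 3.4×1.535×1.935 = 10.10 ft³/s
Panel 2-3: Δb = 10.1 ft, d̄ = (2.02+2.28)/2 = 2.15, v̄ = (2.26+2.53)/2 = 2.395 → q = 10.1×2.15×2.395 = 52.01 ft³/s
Panel 3-4: Δb = 10.2 ft, d̄ = (2.28+3.96)/2 = 3.12, v̄ = (2.53+3.72)/2 = 3.125 → q = 10.2×3.12×3.125 = 99.45 ft³/s
Panel 4-5: Δb = 4.2 ft, d̄ = (3.96+4.38)/2 = 4.17, v̄ = (3.72+3.11)/2 = 3.415 → q = 4.2×4.17×3.415 = 59.81 ft³/s
Panel 5-6: Δb = 3.7 ft, d̄ = (4.38+4.42)/2 = 4.4, v̄ = (3.11+3.40)/2 = 3.255 → q = 3.7×4.4×3.255 = 52.99 ft³/s
Panel 6-7: Δb = 24 ft, d̄ = (4.42+0.99)/2 = 2.705, v̄ = (3.40+1.39)/2 = 2.395 → q = 24×2.705×2.395 = 155.5 ft³/s
Q = Σ q = 429.8 ft³/s

430 ft³/s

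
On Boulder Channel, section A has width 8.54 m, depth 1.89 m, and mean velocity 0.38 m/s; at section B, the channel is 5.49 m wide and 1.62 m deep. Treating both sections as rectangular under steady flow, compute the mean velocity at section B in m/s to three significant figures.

Q = A₁V₁ = (8.54×1.89) × 0.38 = 6.133 m³/s
A₂ = 5.49 × 1.62 = 8.894 m²
V₂ = Q/A₂ = 6.133/8.894 = 0.6896 m/s

0.690 m/s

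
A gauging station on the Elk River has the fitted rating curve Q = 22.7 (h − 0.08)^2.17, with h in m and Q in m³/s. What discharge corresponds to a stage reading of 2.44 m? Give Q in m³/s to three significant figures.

146 m³/s

Q = 22.7 × (2.44 − 0.08)^2.17 = 22.7 × 2.36^2.17 = 146.3 m³/s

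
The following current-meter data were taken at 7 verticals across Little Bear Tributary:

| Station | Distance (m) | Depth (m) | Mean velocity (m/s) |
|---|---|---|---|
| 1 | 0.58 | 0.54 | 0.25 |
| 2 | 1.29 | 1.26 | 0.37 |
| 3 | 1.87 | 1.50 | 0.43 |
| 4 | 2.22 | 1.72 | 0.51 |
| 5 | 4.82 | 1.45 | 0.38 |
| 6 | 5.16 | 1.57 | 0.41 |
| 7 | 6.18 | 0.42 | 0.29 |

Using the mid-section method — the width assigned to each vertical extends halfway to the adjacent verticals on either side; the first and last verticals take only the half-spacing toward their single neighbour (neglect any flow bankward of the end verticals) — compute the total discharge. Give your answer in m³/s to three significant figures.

w_1 = (1.29 − 0.58)/2 = 0.355 m; q_1 = 0.25 × 0.54 × 0.355 = 0.04793 m³/s
w_2 = (1.87 − 0.58)/2 = 0.645 m; q_2 = 0.37 × 1.26 × 0.645 = 0.3007 m³/s
w_3 = (2.22 − 1.29)/2 = 0.465 m; q_3 = 0.43 × 1.50 × 0.465 = 0.2999 m³/s
w_4 = (4.82 − 1.87)/2 = 1.475 m; q_4 = 0.51 × 1.72 × 1.475 = 1.294 m³/s
w_5 = (5.16 − 2.22)/2 = 1.47 m; q_5 = 0.38 × 1.45 × 1.47 = 0.8100 m³/s
w_6 = (6.18 − 4.82)/2 = 0.68 m; q_6 = 0.41 × 1.57 × 0.68 = 0.4377 m³/s
w_7 = (6.18 − 5.16)/2 = 0.51 m; q_7 = 0.29 × 0.42 × 0.51 = 0.06212 m³/s
Q = Σ qᵢ = 3.252 m³/s

3.25 m³/s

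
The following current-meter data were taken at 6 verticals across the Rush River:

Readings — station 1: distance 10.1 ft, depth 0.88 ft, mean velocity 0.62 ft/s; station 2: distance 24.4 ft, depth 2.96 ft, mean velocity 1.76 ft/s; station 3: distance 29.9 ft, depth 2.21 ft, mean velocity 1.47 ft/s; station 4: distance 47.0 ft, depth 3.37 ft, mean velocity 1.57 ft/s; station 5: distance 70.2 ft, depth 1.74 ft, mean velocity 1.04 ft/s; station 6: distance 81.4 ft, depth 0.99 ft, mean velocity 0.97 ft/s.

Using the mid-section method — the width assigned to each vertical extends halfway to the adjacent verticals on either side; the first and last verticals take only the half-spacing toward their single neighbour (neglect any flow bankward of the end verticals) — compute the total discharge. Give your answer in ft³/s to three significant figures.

w_1 = (24.4 − 10.1)/2 = 7.15 ft; q_1 = 0.62 × 0.88 × 7.15 = 3.901 ft³/s
w_2 = (29.9 − 10.1)/2 = 9.9 ft; q_2 = 1.76 × 2.96 × 9.9 = 51.58 ft³/s
w_3 = (47.0 − 24.4)/2 = 11.3 ft; q_3 = 1.47 × 2.21 × 11.3 = 36.71 ft³/s
w_4 = (70.2 − 29.9)/2 = 20.15 ft; q_4 = 1.57 × 3.37 × 20.15 = 106.6 ft³/s
w_5 = (81.4 − 47.0)/2 = 17.2 ft; q_5 = 1.04 × 1.74 × 17.2 = 31.13 ft³/s
w_6 = (81.4 − 70.2)/2 = 5.6 ft; q_6 = 0.97 × 0.99 × 5.6 = 5.378 ft³/s
Q = Σ qᵢ = 235.3 ft³/s

235 ft³/s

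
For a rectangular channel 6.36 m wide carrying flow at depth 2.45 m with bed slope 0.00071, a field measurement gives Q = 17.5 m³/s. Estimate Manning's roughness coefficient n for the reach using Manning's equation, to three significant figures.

0.0295

A = b·y = 6.36 × 2.45 = 15.58 m²
P = b + 2y = 6.36 + 2×2.45 = 11.26 m
R = A/P = 15.58/11.26 = 1.384 m
n = (1/Q)·A·R^(2/3)·S^(1/2) = (1/17.5) × 15.58 × 1.242 × 0.02665 = 0.02946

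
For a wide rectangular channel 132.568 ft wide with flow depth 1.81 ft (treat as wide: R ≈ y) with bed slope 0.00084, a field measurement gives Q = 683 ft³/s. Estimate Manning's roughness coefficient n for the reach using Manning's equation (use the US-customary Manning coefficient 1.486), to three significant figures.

A = b·y = 132.568 × 1.81 = 239.9 ft²
Wide channel: R ≈ y = 1.81 ft
n = (1.486/Q)·A·R^(2/3)·S^(1/2) = (1.486/683) × 239.9 × 1.485 × 0.02898 = 0.02247

0.0225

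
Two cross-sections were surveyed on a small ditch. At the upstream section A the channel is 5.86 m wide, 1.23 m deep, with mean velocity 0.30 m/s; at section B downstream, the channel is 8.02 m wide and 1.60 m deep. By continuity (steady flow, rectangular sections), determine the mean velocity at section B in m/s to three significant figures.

0.169 m/s

Q = A₁V₁ = (5.86×1.23) × 0.30 = 2.162 m³/s
A₂ = 8.02 × 1.60 = 12.83 m²
V₂ = Q/A₂ = 2.162/12.83 = 0.1685 m/s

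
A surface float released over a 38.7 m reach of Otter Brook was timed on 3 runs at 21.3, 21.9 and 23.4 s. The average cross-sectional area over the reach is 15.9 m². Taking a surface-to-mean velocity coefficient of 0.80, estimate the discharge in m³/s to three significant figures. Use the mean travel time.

22.2 m³/s

t̄ = (21.3 + 21.9 + 23.4) / 3 = 22.2 s
v_surface = L / t̄ = 38.7 / 22.2 = 1.743 m/s
v_mean = 0.80 × 1.743 = 1.395 m/s
Q = A × v_mean = 15.9 × 1.395 = 22.17 m³/s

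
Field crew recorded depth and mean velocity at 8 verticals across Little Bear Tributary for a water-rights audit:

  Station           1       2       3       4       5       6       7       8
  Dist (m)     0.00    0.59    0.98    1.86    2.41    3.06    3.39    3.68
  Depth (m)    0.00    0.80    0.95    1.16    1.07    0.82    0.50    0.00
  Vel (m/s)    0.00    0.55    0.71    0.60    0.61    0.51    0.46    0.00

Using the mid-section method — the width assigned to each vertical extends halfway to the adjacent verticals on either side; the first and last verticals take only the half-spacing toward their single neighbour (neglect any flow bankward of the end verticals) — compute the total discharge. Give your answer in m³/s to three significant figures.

1.81 m³/s

w_2 = (0.98 − 0.00)/2 = 0.49 m; q_2 = 0.55 × 0.80 × 0.49 = 0.2156 m³/s
w_3 = (1.86 − 0.59)/2 = 0.635 m; q_3 = 0.71 × 0.95 × 0.635 = 0.4283 m³/s
w_4 = (2.41 − 0.98)/2 = 0.715 m; q_4 = 0.60 × 1.16 × 0.715 = 0.4976 m³/s
w_5 = (3.06 − 1.86)/2 = 0.6 m; q_5 = 0.61 × 1.07 × 0.6 = 0.3916 m³/s
w_6 = (3.39 − 2.41)/2 = 0.49 m; q_6 = 0.51 × 0.82 × 0.49 = 0.2049 m³/s
w_7 = (3.68 − 3.06)/2 = 0.31 m; q_7 = 0.46 × 0.50 × 0.31 = 0.07130 m³/s
Stations 1, 8 contribute zero (depth or velocity is 0).
Q = Σ qᵢ = 1.809 m³/s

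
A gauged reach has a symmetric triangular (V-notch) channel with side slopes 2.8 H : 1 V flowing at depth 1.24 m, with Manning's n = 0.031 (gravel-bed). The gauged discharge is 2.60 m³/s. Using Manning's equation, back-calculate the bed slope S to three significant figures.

0.000718

A = z·y² = 2.8×1.24² = 4.305 m²
P = 2y√(1+z²) = 2×1.24×√(1+2.8²) = 7.374 m
R = A/P = 4.305/7.374 = 0.5839 m
S = (Q·n / (1·A·R^(2/3)))² = (2.60×0.031 / (1×4.305×0.6986))² = 0.0007182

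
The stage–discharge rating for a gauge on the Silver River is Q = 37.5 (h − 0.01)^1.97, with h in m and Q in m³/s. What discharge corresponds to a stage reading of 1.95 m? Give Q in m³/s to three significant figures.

138 m³/s

Q = 37.5 × (1.95 − 0.01)^1.97 = 37.5 × 1.94^1.97 = 138.4 m³/s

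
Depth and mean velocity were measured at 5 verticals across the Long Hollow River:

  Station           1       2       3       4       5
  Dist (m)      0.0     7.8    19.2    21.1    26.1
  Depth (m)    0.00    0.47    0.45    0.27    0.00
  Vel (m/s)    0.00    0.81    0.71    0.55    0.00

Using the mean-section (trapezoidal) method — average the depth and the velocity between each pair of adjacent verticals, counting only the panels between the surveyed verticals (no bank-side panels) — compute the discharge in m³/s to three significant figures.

Panel 1-2: Δb = 7.8 m, d̄ = (0.00+0.47)/2 = 0.235, v̄ = (0.00+0.81)/2 = 0.405 → q = 7.8×0.235×0.405 = 0.7424 m³/s
Panel 2-3: Δb = 11.4 m, d̄ = (0.47+0.45)/2 = 0.46, v̄ = (0.81+0.71)/2 = 0.76 → q = 11.4×0.46×0.76 = 3.985 m³/s
Panel 3-4: Δb = 1.9 m, d̄ = (0.45+0.27)/2 = 0.36, v̄ = (0.71+0.55)/2 = 0.63 → q = 1.9×0.36×0.63 = 0.4309 m³/s
Panel 4-5: Δb = 5 m, d̄ = (0.27+0.00)/2 = 0.135, v̄ = (0.55+0.00)/2 = 0.275 → q = 5×0.135×0.275 = 0.1856 m³/s
Q = Σ q = 5.344 m³/s

5.34 m³/s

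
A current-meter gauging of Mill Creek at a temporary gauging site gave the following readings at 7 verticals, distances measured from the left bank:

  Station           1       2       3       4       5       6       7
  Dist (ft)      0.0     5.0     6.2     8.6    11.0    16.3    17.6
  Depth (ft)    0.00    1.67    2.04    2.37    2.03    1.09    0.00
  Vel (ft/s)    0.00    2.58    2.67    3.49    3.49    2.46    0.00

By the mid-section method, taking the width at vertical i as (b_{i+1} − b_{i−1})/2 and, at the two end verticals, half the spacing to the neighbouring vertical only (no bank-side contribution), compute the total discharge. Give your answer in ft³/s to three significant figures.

w_2 = (6.2 − 0.0)/2 = 3.1 ft; q_2 = 2.58 × 1.67 × 3.1 = 13.36 ft³/s
w_3 = (8.6 − 5.0)/2 = 1.8 ft; q_3 = 2.67 × 2.04 × 1.8 = 9.804 ft³/s
w_4 = (11.0 − 6.2)/2 = 2.4 ft; q_4 = 3.49 × 2.37 × 2.4 = 19.85 ft³/s
w_5 = (16.3 − 8.6)/2 = 3.85 ft; q_5 = 3.49 × 2.03 × 3.85 = 27.28 ft³/s
w_6 = (17.6 − 11.0)/2 = 3.3 ft; q_6 = 2.46 × 1.09 × 3.3 = 8.849 ft³/s
Stations 1, 7 contribute zero (depth or velocity is 0).
Q = Σ qᵢ = 79.14 ft³/s

79.1 ft³/s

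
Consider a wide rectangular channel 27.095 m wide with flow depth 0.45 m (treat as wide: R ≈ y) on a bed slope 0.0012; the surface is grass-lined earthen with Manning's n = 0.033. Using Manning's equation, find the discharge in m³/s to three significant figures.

A = b·y = 27.095 × 0.45 = 12.19 m²
Wide channel: R ≈ y = 0.45 m
Q = (1/n)·A·R^(2/3)·S^(1/2) = (1/0.033) × 12.19 × 0.4500^(2/3) × 0.0012^(1/2) = 7.516 m³/s

7.52 m³/s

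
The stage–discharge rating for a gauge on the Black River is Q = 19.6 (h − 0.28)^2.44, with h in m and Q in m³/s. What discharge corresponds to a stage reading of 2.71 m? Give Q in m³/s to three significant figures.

Q = 19.6 × (2.71 − 0.28)^2.44 = 19.6 × 2.43^2.44 = 171.1 m³/s

171 m³/s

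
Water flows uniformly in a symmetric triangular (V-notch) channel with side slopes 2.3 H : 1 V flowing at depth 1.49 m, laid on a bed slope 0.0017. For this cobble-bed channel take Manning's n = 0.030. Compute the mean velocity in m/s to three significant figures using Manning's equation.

A = z·y² = 2.3×1.49² = 5.106 m²
P = 2y√(1+z²) = 2×1.49×√(1+2.3²) = 7.474 m
R = A/P = 5.106/7.474 = 0.6832 m
Q = (1/n)·A·R^(2/3)·S^(1/2) = (1/0.030) × 5.106 × 0.6832^(2/3) × 0.0017^(1/2) = 5.444 m³/s
V = Q/A = 5.444/5.106 = 1.066 m/s

1.07 m/s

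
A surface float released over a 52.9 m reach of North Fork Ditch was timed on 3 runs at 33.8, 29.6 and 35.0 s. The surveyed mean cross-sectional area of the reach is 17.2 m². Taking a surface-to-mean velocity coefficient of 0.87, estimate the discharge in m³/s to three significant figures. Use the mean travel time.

t̄ = (33.8 + 29.6 + 35.0) / 3 = 32.8 s
v_surface = L / t̄ = 52.9 / 32.8 = 1.613 m/s
v_mean = 0.87 × 1.613 = 1.403 m/s
Q = A × v_mean = 17.2 × 1.403 = 24.13 m³/s

24.1 m³/s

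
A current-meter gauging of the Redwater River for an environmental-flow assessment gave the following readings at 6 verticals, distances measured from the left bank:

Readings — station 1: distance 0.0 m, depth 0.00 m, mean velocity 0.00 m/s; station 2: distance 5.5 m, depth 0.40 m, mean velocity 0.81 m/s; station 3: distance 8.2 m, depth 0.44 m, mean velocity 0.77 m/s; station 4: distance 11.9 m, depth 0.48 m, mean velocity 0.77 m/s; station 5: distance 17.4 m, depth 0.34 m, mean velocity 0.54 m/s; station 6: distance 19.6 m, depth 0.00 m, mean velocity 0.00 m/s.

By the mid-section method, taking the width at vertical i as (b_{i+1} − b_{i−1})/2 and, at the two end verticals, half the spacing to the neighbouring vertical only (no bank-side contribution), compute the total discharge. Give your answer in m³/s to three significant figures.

4.82 m³/s

w_2 = (8.2 − 0.0)/2 = 4.1 m; q_2 = 0.81 × 0.40 × 4.1 = 1.328 m³/s
w_3 = (11.9 − 5.5)/2 = 3.2 m; q_3 = 0.77 × 0.44 × 3.2 = 1.084 m³/s
w_4 = (17.4 − 8.2)/2 = 4.6 m; q_4 = 0.77 × 0.48 × 4.6 = 1.700 m³/s
w_5 = (19.6 − 11.9)/2 = 3.85 m; q_5 = 0.54 × 0.34 × 3.85 = 0.7069 m³/s
Stations 1, 6 contribute zero (depth or velocity is 0).
Q = Σ qᵢ = 4.820 m³/s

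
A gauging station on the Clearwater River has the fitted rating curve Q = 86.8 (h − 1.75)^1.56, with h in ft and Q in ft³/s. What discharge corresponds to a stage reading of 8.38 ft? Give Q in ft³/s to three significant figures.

Q = 86.8 × (8.38 − 1.75)^1.56 = 86.8 × 6.63^1.56 = 1660 ft³/s

1660 ft³/s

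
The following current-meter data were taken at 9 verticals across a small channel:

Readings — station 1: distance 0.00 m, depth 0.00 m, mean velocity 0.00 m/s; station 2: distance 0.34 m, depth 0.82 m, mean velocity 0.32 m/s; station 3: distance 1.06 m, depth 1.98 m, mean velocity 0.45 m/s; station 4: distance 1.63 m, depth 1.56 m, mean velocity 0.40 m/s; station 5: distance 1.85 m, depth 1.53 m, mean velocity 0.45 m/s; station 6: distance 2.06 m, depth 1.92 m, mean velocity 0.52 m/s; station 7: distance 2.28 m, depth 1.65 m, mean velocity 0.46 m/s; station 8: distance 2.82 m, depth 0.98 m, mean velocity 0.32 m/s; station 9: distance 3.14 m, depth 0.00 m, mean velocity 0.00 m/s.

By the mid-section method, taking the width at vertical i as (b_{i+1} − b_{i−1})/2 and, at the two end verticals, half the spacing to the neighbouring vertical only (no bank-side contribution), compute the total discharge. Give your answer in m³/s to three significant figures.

1.75 m³/s

w_2 = (1.06 − 0.00)/2 = 0.53 m; q_2 = 0.32 × 0.82 × 0.53 = 0.1391 m³/s
w_3 = (1.63 − 0.34)/2 = 0.645 m; q_3 = 0.45 × 1.98 × 0.645 = 0.5747 m³/s
w_4 = (1.85 − 1.06)/2 = 0.395 m; q_4 = 0.40 × 1.56 × 0.395 = 0.2465 m³/s
w_5 = (2.06 − 1.63)/2 = 0.215 m; q_5 = 0.45 × 1.53 × 0.215 = 0.1480 m³/s
w_6 = (2.28 − 1.85)/2 = 0.215 m; q_6 = 0.52 × 1.92 × 0.215 = 0.2147 m³/s
w_7 = (2.82 − 2.06)/2 = 0.38 m; q_7 = 0.46 × 1.65 × 0.38 = 0.2884 m³/s
w_8 = (3.14 − 2.28)/2 = 0.43 m; q_8 = 0.32 × 0.98 × 0.43 = 0.1348 m³/s
Stations 1, 9 contribute zero (depth or velocity is 0).
Q = Σ qᵢ = 1.746 m³/s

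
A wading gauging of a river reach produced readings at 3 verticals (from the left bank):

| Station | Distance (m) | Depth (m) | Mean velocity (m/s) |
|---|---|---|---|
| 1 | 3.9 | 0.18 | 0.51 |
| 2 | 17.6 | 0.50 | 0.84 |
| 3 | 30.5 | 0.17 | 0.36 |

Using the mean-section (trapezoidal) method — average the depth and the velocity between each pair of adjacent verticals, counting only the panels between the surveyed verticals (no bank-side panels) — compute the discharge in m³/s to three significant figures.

Panel 1-2: Δb = 13.7 m, d̄ = (0.18+0.50)/2 = 0.34, v̄ = (0.51+0.84)/2 = 0.675 → q = 13.7×0.34×0.675 = 3.144 m³/s
Panel 2-3: Δb = 12.9 m, d̄ = (0.50+0.17)/2 = 0.335, v̄ = (0.84+0.36)/2 = 0.6 → q = 12.9×0.335×0.6 = 2.593 m³/s
Q = Σ q = 5.737 m³/s

5.74 m³/s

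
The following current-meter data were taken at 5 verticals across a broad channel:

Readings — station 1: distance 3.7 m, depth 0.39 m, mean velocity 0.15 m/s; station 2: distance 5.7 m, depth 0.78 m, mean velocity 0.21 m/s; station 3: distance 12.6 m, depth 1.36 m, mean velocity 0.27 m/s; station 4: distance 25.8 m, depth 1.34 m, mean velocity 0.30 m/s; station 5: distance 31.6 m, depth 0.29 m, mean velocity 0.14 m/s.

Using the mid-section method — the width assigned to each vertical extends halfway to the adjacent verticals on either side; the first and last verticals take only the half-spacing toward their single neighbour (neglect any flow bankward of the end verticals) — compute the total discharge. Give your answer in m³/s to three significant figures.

w_1 = (5.7 − 3.7)/2 = 1 m; q_1 = 0.15 × 0.39 × 1 = 0.05850 m³/s
w_2 = (12.6 − 3.7)/2 = 4.45 m; q_2 = 0.21 × 0.78 × 4.45 = 0.7289 m³/s
w_3 = (25.8 − 5.7)/2 = 10.05 m; q_3 = 0.27 × 1.36 × 10.05 = 3.690 m³/s
w_4 = (31.6 − 12.6)/2 = 9.5 m; q_4 = 0.30 × 1.34 × 9.5 = 3.819 m³/s
w_5 = (31.6 − 25.8)/2 = 2.9 m; q_5 = 0.14 × 0.29 × 2.9 = 0.1177 m³/s
Q = Σ qᵢ = 8.415 m³/s

8.41 m³/s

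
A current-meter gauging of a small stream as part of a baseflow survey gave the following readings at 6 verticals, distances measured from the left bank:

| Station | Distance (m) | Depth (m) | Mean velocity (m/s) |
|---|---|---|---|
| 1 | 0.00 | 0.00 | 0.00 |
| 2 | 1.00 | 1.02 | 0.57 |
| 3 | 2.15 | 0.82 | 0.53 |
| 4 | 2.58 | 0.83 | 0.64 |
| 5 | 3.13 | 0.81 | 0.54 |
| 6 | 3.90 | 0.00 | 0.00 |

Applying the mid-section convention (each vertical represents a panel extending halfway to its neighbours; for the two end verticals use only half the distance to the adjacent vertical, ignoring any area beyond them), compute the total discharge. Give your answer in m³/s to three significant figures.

w_2 = (2.15 − 0.00)/2 = 1.075 m; q_2 = 0.57 × 1.02 × 1.075 = 0.6250 m³/s
w_3 = (2.58 − 1.00)/2 = 0.79 m; q_3 = 0.53 × 0.82 × 0.79 = 0.3433 m³/s
w_4 = (3.13 − 2.15)/2 = 0.49 m; q_4 = 0.64 × 0.83 × 0.49 = 0.2603 m³/s
w_5 = (3.90 − 2.58)/2 = 0.66 m; q_5 = 0.54 × 0.81 × 0.66 = 0.2887 m³/s
Stations 1, 6 contribute zero (depth or velocity is 0).
Q = Σ qᵢ = 1.517 m³/s

1.52 m³/s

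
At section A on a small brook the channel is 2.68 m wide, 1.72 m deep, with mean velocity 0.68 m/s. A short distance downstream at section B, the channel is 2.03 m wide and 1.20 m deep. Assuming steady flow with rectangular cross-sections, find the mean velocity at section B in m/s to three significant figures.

Q = A₁V₁ = (2.68×1.72) × 0.68 = 3.135 m³/s
A₂ = 2.03 × 1.20 = 2.436 m²
V₂ = Q/A₂ = 3.135/2.436 = 1.287 m/s

1.29 m/s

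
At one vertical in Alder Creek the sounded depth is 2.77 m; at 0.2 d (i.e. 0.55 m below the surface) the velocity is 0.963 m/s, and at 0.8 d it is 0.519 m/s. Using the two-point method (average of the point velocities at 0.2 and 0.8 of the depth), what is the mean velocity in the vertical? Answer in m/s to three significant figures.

0.741 m/s

v̄ = (0.963 + 0.519) / 2 = 0.7410 m/s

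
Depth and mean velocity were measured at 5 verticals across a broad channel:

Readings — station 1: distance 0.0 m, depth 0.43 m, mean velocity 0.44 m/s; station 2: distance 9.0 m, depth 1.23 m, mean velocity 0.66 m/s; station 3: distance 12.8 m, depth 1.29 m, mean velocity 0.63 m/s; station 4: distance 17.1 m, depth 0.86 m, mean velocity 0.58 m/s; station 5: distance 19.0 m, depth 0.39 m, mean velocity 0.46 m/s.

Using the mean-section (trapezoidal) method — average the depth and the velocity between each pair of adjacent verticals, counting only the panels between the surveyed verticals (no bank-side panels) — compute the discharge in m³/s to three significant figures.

Panel 1-2: Δb = 9 m, d̄ = (0.43+1.23)/2 = 0.83, v̄ = (0.44+0.66)/2 = 0.55 → q = 9×0.83×0.55 = 4.109 m³/s
Panel 2-3: Δb = 3.8 m, d̄ = (1.23+1.29)/2 = 1.26, v̄ = (0.66+0.63)/2 = 0.645 → q = 3.8×1.26×0.645 = 3.088 m³/s
Panel 3-4: Δb = 4.3 m, d̄ = (1.29+0.86)/2 = 1.075, v̄ = (0.63+0.58)/2 = 0.605 → q = 4.3×1.075×0.605 = 2.797 m³/s
Panel 4-5: Δb = 1.9 m, d̄ = (0.86+0.39)/2 = 0.625, v̄ = (0.58+0.46)/2 = 0.52 → q = 1.9×0.625×0.52 = 0.6175 m³/s
Q = Σ q = 10.61 m³/s

10.6 m³/s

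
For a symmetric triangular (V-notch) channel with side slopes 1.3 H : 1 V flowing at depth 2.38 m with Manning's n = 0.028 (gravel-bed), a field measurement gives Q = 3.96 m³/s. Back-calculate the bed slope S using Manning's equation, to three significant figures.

0.000245

A = z·y² = 1.3×2.38² = 7.364 m²
P = 2y√(1+z²) = 2×2.38×√(1+1.3²) = 7.807 m
R = A/P = 7.364/7.807 = 0.9432 m
S = (Q·n / (1·A·R^(2/3)))² = (3.96×0.028 / (1×7.364×0.9618))² = 0.0002451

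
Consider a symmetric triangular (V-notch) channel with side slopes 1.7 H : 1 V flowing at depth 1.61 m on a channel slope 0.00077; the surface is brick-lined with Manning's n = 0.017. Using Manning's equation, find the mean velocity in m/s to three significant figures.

1.28 m/s

A = z·y² = 1.7×1.61² = 4.407 m²
P = 2y√(1+z²) = 2×1.61×√(1+1.7²) = 6.351 m
R = A/P = 4.407/6.351 = 0.6939 m
Q = (1/n)·A·R^(2/3)·S^(1/2) = (1/0.017) × 4.407 × 0.6939^(2/3) × 0.00077^(1/2) = 5.637 m³/s
V = Q/A = 5.637/4.407 = 1.279 m/s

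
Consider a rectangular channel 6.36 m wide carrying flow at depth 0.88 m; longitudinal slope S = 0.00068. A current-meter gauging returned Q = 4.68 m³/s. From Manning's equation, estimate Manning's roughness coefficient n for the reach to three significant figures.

A = b·y = 6.36 × 0.88 = 5.597 m²
P = b + 2y = 6.36 + 2×0.88 = 8.120 m
R = A/P = 5.597/8.120 = 0.6893 m
n = (1/Q)·A·R^(2/3)·S^(1/2) = (1/4.68) × 5.597 × 0.7803 × 0.02608 = 0.02433

0.0243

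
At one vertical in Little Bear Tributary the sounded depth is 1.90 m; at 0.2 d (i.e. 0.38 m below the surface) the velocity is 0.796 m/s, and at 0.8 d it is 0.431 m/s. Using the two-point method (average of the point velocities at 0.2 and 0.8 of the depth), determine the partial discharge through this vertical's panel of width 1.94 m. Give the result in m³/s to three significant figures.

v̄ = (0.796 + 0.431) / 2 = 0.6135 m/s
q = v̄ × d × w = 0.6135 × 1.90 × 1.94 = 2.261 m³/s

2.26 m³/s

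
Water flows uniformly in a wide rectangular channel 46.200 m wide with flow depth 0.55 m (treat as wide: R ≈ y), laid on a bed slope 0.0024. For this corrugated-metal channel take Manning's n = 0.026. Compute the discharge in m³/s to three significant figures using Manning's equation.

32.1 m³/s

A = b·y = 46.200 × 0.55 = 25.41 m²
Wide channel: R ≈ y = 0.55 m
Q = (1/n)·A·R^(2/3)·S^(1/2) = (1/0.026) × 25.41 × 0.5500^(2/3) × 0.0024^(1/2) = 32.14 m³/s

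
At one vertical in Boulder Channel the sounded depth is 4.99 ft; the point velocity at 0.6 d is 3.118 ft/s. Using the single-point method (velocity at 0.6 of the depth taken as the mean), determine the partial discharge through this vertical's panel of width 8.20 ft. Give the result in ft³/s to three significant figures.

128 ft³/s

v̄ = v₀.₆ = 3.118 ft/s
q = v̄ × d × w = 3.118 × 4.99 × 8.20 = 127.6 ft³/s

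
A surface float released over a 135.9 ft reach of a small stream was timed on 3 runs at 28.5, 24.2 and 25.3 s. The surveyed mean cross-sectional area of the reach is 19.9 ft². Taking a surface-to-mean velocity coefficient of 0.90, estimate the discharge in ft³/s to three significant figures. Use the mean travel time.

t̄ = (28.5 + 24.2 + 25.3) / 3 = 26 s
v_surface = L / t̄ = 135.9 / 26 = 5.227 ft/s
v_mean = 0.90 × 5.227 = 4.704 ft/s
Q = A × v_mean = 19.9 × 4.704 = 93.61 ft³/s

93.6 ft³/s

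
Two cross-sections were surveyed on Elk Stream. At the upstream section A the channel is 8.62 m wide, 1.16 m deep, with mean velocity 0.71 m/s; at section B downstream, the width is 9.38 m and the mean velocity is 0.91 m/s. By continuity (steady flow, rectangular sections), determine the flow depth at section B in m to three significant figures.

Q = A₁V₁ = (8.62×1.16) × 0.71 = 7.099 m³/s
d₂ = Q/(b₂ V₂) = 7.099/(9.38×0.91) = 0.8317 m

0.832 m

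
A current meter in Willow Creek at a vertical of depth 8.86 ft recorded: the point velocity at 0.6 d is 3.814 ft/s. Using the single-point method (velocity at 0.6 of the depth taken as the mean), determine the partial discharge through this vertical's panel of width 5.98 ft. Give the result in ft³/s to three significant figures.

202 ft³/s

v̄ = v₀.₆ = 3.814 ft/s
q = v̄ × d × w = 3.814 × 8.86 × 5.98 = 202.1 ft³/s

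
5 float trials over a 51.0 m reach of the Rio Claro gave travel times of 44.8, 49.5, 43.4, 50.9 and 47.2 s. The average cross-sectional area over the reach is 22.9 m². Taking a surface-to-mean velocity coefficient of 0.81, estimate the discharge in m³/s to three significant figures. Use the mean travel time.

20.1 m³/s

t̄ = (44.8 + 49.5 + 43.4 + 50.9 + 47.2) / 5 = 47.16 s
v_surface = L / t̄ = 51.0 / 47.16 = 1.081 m/s
v_mean = 0.81 × 1.081 = 0.8760 m/s
Q = A × v_mean = 22.9 × 0.8760 = 20.06 m³/s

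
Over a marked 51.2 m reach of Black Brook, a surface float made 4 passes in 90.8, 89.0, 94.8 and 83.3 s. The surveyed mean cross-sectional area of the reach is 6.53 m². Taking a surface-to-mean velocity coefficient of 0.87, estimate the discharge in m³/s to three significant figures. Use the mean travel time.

t̄ = (90.8 + 89.0 + 94.8 + 83.3) / 4 = 89.475 s
v_surface = L / t̄ = 51.2 / 89.475 = 0.5722 m/s
v_mean = 0.87 × 0.5722 = 0.4978 m/s
Q = A × v_mean = 6.53 × 0.4978 = 3.251 m³/s

3.25 m³/s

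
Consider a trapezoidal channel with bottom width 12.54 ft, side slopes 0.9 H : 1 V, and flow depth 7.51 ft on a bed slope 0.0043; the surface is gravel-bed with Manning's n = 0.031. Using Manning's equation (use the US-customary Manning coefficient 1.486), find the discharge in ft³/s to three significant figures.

A = (b + z·y)·y = (12.54 + 0.9×7.51)×7.51 = 144.9 ft²
P = b + 2y√(1+z²) = 12.54 + 2×7.51×√(1+0.9²) = 32.75 ft
R = A/P = 144.9/32.75 = 4.426 ft
Q = (1.486/n)·A·R^(2/3)·S^(1/2) = (1.486/0.031) × 144.9 × 4.426^(2/3) × 0.0043^(1/2) = 1228 ft³/s

1230 ft³/s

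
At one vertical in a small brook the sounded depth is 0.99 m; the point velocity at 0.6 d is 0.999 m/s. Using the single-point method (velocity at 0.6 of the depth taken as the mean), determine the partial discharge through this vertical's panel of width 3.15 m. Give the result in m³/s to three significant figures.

3.12 m³/s

v̄ = v₀.₆ = 0.999 m/s
q = v̄ × d × w = 0.9990 × 0.99 × 3.15 = 3.115 m³/s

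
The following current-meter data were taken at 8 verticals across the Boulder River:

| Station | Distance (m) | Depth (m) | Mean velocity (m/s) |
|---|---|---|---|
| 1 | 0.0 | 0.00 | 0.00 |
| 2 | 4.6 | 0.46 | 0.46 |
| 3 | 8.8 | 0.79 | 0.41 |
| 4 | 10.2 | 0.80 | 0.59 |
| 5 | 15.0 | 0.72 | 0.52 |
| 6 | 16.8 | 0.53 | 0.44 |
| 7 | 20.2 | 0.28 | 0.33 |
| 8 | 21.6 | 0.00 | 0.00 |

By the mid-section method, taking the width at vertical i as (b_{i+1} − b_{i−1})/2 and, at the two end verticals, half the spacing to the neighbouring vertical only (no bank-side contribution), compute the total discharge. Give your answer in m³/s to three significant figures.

5.36 m³/s

w_2 = (8.8 − 0.0)/2 = 4.4 m; q_2 = 0.46 × 0.46 × 4.4 = 0.9310 m³/s
w_3 = (10.2 − 4.6)/2 = 2.8 m; q_3 = 0.41 × 0.79 × 2.8 = 0.9069 m³/s
w_4 = (15.0 − 8.8)/2 = 3.1 m; q_4 = 0.59 × 0.80 × 3.1 = 1.463 m³/s
w_5 = (16.8 − 10.2)/2 = 3.3 m; q_5 = 0.52 × 0.72 × 3.3 = 1.236 m³/s
w_6 = (20.2 − 15.0)/2 = 2.6 m; q_6 = 0.44 × 0.53 × 2.6 = 0.6063 m³/s
w_7 = (21.6 − 16.8)/2 = 2.4 m; q_7 = 0.33 × 0.28 × 2.4 = 0.2218 m³/s
Stations 1, 8 contribute zero (depth or velocity is 0).
Q = Σ qᵢ = 5.365 m³/s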